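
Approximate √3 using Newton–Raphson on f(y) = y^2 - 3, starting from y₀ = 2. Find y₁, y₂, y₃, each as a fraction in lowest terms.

y₁ = 7/4, y₂ = 97/56, y₃ = 18817/10864

f'(y) = 2y.
f(2) = 1, f'(2) = 4, so y₁ = 2 - 1/4 = 7/4.
f(7/4) = 1/16, f'(7/4) = 7/2, so y₂ = (7/4) - (1/16)/(7/2) = 97/56.
f(97/56) = 1/3136, f'(97/56) = 97/28, so y₃ = (97/56) - (1/3136)/(97/28) = 18817/10864.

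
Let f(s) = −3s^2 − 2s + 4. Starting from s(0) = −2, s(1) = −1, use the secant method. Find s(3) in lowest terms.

f(−2) = −4, f(−1) = 3. s(2) = (−1) − 3·((−1) − (−2))/(3 − (−4)) = −10/7.
f(−1) = 3, f(−10/7) = 36/49. s(3) = (−10/7) − (36/49)·((−10/7) − (−1))/((36/49) − 3) = −58/37.

−58/37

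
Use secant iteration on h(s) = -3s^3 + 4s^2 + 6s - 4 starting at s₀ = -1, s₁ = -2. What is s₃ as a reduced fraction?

-454/389

h(-1) = -3, h(-2) = 24. s₂ = (-2) - 24·((-2) - (-1))/(24 - (-3)) = -10/9.
h(-2) = 24, h(-10/9) = -392/243. s₃ = (-10/9) - (-392/243)·((-10/9) - (-2))/((-392/243) - 24) = -454/389.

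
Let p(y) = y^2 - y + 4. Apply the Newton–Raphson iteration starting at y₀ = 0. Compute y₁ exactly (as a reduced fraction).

4

p'(y) = 2y - 1.
p(0) = 4, p'(0) = -1, so y₁ = 0 - 4/(-1) = 4.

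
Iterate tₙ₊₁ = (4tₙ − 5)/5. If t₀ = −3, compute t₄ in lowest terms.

t₁ = (4·(−3) − 5)/5 = −17/5.
t₂ = (4·(−17/5) − 5)/5 = −93/25.
t₃ = (4·(−93/25) − 5)/5 = −497/125.
t₄ = (4·(−497/125) − 5)/5 = −2613/625.

−2613/625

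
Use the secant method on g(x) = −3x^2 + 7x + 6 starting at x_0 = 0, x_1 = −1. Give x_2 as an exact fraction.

−3/5

g(0) = 6, g(−1) = −4. x_2 = (−1) − (−4)·((−1) − 0)/((−4) − 6) = −3/5.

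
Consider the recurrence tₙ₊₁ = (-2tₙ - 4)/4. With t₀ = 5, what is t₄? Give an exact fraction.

-5/16

t₁ = (-2·5 - 4)/4 = -7/2.
t₂ = (-2·(-7/2) - 4)/4 = 3/4.
t₃ = (-2·(3/4) - 4)/4 = -11/8.
t₄ = (-2·(-11/8) - 4)/4 = -5/16.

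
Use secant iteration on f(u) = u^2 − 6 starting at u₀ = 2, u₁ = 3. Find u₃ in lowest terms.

22/9

f(2) = −2, f(3) = 3. u₂ = 3 − 3·(3 − 2)/(3 − (−2)) = 12/5.
f(3) = 3, f(12/5) = −6/25. u₃ = (12/5) − (−6/25)·((12/5) − 3)/((−6/25) − 3) = 22/9.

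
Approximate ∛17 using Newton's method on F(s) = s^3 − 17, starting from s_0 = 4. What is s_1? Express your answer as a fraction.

145/48

F'(s) = 3s^2.
F(4) = 47, F'(4) = 48, so s_1 = 4 − 47/48 = 145/48.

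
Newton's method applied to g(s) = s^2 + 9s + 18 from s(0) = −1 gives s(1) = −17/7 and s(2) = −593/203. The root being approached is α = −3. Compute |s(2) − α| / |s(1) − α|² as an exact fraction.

s(1) − α = −17/7 − (−3) = −17/7 + 3 = 4/7, so |s(1) − α| = 4/7.
s(2) − α = −593/203 − (−3) = −593/203 + 3 = 16/203, so |s(2) − α| = 16/203.
|s(1) − α|² = 16/49.
Ratio = (16/203) / (16/49) = 7/29.

7/29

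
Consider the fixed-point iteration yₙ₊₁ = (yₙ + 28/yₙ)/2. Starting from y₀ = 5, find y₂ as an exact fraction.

5609/1060

y₁ = (5 + 28/5)/2 = 53/10.
y₂ = (53/10 + 28/(53/10))/2 = 5609/1060.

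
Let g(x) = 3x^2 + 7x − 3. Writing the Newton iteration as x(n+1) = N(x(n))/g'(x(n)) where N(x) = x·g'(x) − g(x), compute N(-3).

g'(x) = 6x + 7.
N(x) = x·g'(x) − g(x) = x·(6x + 7) − (3x^2 + 7x − 3) = 3x^2 + 3.
N(-3) = 30.

30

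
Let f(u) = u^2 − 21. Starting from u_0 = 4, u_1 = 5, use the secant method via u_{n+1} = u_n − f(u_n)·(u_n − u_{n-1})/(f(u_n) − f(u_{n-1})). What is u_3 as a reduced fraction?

f(4) = −5, f(5) = 4. u_2 = 5 − 4·(5 − 4)/(4 − (−5)) = 41/9.
f(5) = 4, f(41/9) = −20/81. u_3 = (41/9) − (−20/81)·((41/9) − 5)/((−20/81) − 4) = 197/43.

197/43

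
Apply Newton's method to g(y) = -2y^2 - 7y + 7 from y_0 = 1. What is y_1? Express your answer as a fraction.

9/11

g'(y) = -4y - 7.
g(1) = -2, g'(1) = -11, so y_1 = 1 - (-2)/(-11) = 9/11.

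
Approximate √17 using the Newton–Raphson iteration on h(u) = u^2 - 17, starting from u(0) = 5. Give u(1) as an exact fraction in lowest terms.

21/5

h'(u) = 2u.
h(5) = 8, h'(5) = 10, so u(1) = 5 - 8/10 = 21/5.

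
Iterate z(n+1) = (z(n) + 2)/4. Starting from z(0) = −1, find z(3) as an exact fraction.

41/64

z(1) = ((−1) + 2)/4 = 1/4.
z(2) = ((1/4) + 2)/4 = 9/16.
z(3) = ((9/16) + 2)/4 = 41/64.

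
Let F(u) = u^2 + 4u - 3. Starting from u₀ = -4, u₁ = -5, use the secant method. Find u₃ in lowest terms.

F(-4) = -3, F(-5) = 2. u₂ = (-5) - 2·((-5) - (-4))/(2 - (-3)) = -23/5.
F(-5) = 2, F(-23/5) = -6/25. u₃ = (-23/5) - (-6/25)·((-23/5) - (-5))/((-6/25) - 2) = -65/14.

-65/14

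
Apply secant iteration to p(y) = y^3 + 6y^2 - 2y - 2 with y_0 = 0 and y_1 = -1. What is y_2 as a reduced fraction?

-2/7

p(0) = -2, p(-1) = 5. y_2 = (-1) - 5·((-1) - 0)/(5 - (-2)) = -2/7.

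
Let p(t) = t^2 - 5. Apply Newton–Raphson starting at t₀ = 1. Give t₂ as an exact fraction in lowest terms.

7/3

p'(t) = 2t.
p(1) = -4, p'(1) = 2, so t₁ = 1 - (-4)/2 = 3.
p(3) = 4, p'(3) = 6, so t₂ = 3 - 4/6 = 7/3.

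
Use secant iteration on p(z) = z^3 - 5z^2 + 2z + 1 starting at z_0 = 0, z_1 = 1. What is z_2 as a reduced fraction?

1/2

p(0) = 1, p(1) = -1. z_2 = 1 - (-1)·(1 - 0)/((-1) - 1) = 1/2.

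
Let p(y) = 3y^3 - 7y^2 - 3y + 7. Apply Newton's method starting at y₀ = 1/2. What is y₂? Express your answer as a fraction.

234137/234205

p'(y) = 9y^2 - 14y - 3.
p(1/2) = 33/8, p'(1/2) = -31/4, so y₁ = (1/2) - (33/8)/(-31/4) = 32/31.
p(32/31) = -7623/29791, p'(32/31) = -7555/961, so y₂ = (32/31) - (-7623/29791)/(-7555/961) = 234137/234205.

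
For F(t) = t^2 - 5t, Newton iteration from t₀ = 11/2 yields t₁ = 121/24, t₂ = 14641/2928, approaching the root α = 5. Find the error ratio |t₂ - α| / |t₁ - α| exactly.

1/122

t₁ - α = 121/24 - 5 = 1/24, so |t₁ - α| = 1/24.
t₂ - α = 14641/2928 - 5 = 1/2928, so |t₂ - α| = 1/2928.
Ratio = (1/2928) / (1/24) = 1/122.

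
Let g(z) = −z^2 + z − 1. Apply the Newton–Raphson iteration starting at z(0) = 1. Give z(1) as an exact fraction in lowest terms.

0

g'(z) = −2z + 1.
g(1) = −1, g'(1) = −1, so z(1) = 1 − (−1)/(−1) = 0.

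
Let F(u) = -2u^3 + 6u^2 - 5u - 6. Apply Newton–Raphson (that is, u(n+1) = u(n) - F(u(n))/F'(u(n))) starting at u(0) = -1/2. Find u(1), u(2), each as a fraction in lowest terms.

F'(u) = -6u^2 + 12u - 5.
F(-1/2) = -7/4, F'(-1/2) = -25/2, so u(1) = (-1/2) - (-7/4)/(-25/2) = -16/25.
F(-16/25) = 2842/15625, F'(-16/25) = -9461/625, so u(2) = (-16/25) - (2842/15625)/(-9461/625) = -148534/236525.

u(1) = -16/25, u(2) = -148534/236525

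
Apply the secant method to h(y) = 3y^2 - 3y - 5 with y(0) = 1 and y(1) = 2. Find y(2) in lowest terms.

h(1) = -5, h(2) = 1. y(2) = 2 - 1·(2 - 1)/(1 - (-5)) = 11/6.

11/6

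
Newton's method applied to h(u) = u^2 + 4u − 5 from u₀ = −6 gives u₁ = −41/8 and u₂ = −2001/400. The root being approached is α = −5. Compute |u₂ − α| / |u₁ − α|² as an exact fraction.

4/25

u₁ − α = −41/8 − (−5) = −41/8 + 5 = −1/8, so |u₁ − α| = 1/8.
u₂ − α = −2001/400 − (−5) = −2001/400 + 5 = −1/400, so |u₂ − α| = 1/400.
|u₁ − α|² = 1/64.
Ratio = (1/400) / (1/64) = 4/25.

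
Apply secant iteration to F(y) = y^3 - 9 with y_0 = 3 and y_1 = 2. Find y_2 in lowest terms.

F(3) = 18, F(2) = -1. y_2 = 2 - (-1)·(2 - 3)/((-1) - 18) = 39/19.

39/19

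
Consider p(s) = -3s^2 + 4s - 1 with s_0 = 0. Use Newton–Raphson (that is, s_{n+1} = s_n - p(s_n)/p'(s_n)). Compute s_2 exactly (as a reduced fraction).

p'(s) = -6s + 4.
p(0) = -1, p'(0) = 4, so s_1 = 0 - (-1)/4 = 1/4.
p(1/4) = -3/16, p'(1/4) = 5/2, so s_2 = (1/4) - (-3/16)/(5/2) = 13/40.

13/40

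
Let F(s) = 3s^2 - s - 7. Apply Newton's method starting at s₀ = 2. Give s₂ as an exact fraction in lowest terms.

1930/1133

F'(s) = 6s - 1.
F(2) = 3, F'(2) = 11, so s₁ = 2 - 3/11 = 19/11.
F(19/11) = 27/121, F'(19/11) = 103/11, so s₂ = (19/11) - (27/121)/(103/11) = 1930/1133.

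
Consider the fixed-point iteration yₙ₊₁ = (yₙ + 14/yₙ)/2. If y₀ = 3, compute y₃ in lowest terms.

y₁ = (3 + 14/3)/2 = 23/6.
y₂ = (23/6 + 14/(23/6))/2 = 1033/276.
y₃ = (1033/276 + 14/(1033/276))/2 = 2133553/570216.

2133553/570216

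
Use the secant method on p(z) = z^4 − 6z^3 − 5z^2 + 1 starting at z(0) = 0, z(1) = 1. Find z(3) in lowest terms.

p(0) = 1, p(1) = −9. z(2) = 1 − (−9)·(1 − 0)/((−9) − 1) = 1/10.
p(1) = −9, p(1/10) = 9441/10000. z(3) = (1/10) − (9441/10000)·((1/10) − 1)/((9441/10000) − (−9)) = 683/3683.

683/3683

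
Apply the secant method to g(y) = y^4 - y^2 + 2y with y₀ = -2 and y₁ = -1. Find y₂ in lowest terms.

g(-2) = 8, g(-1) = -2. y₂ = (-1) - (-2)·((-1) - (-2))/((-2) - 8) = -6/5.

-6/5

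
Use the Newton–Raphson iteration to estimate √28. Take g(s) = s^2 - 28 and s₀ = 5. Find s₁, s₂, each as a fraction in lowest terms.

g'(s) = 2s.
g(5) = -3, g'(5) = 10, so s₁ = 5 - (-3)/10 = 53/10.
g(53/10) = 9/100, g'(53/10) = 53/5, so s₂ = (53/10) - (9/100)/(53/5) = 5609/1060.

s₁ = 53/10, s₂ = 5609/1060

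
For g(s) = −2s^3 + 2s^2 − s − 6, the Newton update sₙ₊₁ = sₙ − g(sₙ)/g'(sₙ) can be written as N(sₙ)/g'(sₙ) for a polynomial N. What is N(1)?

g'(s) = −6s^2 + 4s − 1.
N(s) = s·g'(s) − g(s) = s·(−6s^2 + 4s − 1) − (−2s^3 + 2s^2 − s − 6) = −4s^3 + 2s^2 + 6.
N(1) = 4.

4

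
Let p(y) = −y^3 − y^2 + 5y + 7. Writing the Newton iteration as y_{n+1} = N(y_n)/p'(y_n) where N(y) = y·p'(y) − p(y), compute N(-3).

p'(y) = −3y^2 − 2y + 5.
N(y) = y·p'(y) − p(y) = y·(−3y^2 − 2y + 5) − (−y^3 − y^2 + 5y + 7) = −2y^3 − y^2 − 7.
N(-3) = 38.

38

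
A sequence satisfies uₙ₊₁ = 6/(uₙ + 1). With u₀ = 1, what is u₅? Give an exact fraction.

102/47

u₁ = 6/(1 + 1) = 3.
u₂ = 6/(3 + 1) = 3/2.
u₃ = 6/(3/2 + 1) = 12/5.
u₄ = 6/(12/5 + 1) = 30/17.
u₅ = 6/(30/17 + 1) = 102/47.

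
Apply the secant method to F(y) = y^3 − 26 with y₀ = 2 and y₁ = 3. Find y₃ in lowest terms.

28370/9577

F(2) = −18, F(3) = 1. y₂ = 3 − 1·(3 − 2)/(1 − (−18)) = 56/19.
F(3) = 1, F(56/19) = −2718/6859. y₃ = (56/19) − (−2718/6859)·((56/19) − 3)/((−2718/6859) − 1) = 28370/9577.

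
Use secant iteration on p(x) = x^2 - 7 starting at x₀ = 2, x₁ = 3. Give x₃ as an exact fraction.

p(2) = -3, p(3) = 2. x₂ = 3 - 2·(3 - 2)/(2 - (-3)) = 13/5.
p(3) = 2, p(13/5) = -6/25. x₃ = (13/5) - (-6/25)·((13/5) - 3)/((-6/25) - 2) = 37/14.

37/14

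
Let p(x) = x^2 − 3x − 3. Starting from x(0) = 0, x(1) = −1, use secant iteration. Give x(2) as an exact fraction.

p(0) = −3, p(−1) = 1. x(2) = (−1) − 1·((−1) − 0)/(1 − (−3)) = −3/4.

−3/4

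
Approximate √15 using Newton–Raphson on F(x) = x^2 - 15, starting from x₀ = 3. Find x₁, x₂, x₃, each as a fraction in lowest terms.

x₁ = 4, x₂ = 31/8, x₃ = 1921/496

F'(x) = 2x.
F(3) = -6, F'(3) = 6, so x₁ = 3 - (-6)/6 = 4.
F(4) = 1, F'(4) = 8, so x₂ = 4 - 1/8 = 31/8.
F(31/8) = 1/64, F'(31/8) = 31/4, so x₃ = (31/8) - (1/64)/(31/4) = 1921/496.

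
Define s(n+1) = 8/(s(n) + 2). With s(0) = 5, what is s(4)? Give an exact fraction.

100/47

s(1) = 8/(5 + 2) = 8/7.
s(2) = 8/(8/7 + 2) = 28/11.
s(3) = 8/(28/11 + 2) = 44/25.
s(4) = 8/(44/25 + 2) = 100/47.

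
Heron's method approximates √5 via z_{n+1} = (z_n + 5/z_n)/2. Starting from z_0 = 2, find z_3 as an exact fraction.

51841/23184

z_1 = (2 + 5/2)/2 = 9/4.
z_2 = (9/4 + 5/(9/4))/2 = 161/72.
z_3 = (161/72 + 5/(161/72))/2 = 51841/23184.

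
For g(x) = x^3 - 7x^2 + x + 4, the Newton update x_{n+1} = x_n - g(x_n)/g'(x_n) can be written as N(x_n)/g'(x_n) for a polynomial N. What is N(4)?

12

g'(x) = 3x^2 - 14x + 1.
N(x) = x·g'(x) - g(x) = x·(3x^2 - 14x + 1) - (x^3 - 7x^2 + x + 4) = 2x^3 - 7x^2 - 4.
N(4) = 12.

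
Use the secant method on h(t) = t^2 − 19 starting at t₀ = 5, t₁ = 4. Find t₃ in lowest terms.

109/25

h(5) = 6, h(4) = −3. t₂ = 4 − (−3)·(4 − 5)/((−3) − 6) = 13/3.
h(4) = −3, h(13/3) = −2/9. t₃ = (13/3) − (−2/9)·((13/3) − 4)/((−2/9) − (−3)) = 109/25.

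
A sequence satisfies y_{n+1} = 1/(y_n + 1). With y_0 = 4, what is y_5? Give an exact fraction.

17/28

y_1 = 1/(4 + 1) = 1/5.
y_2 = 1/(1/5 + 1) = 5/6.
y_3 = 1/(5/6 + 1) = 6/11.
y_4 = 1/(6/11 + 1) = 11/17.
y_5 = 1/(11/17 + 1) = 17/28.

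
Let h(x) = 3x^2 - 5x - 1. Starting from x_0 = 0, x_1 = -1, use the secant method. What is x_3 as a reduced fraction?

h(0) = -1, h(-1) = 7. x_2 = (-1) - 7·((-1) - 0)/(7 - (-1)) = -1/8.
h(-1) = 7, h(-1/8) = -21/64. x_3 = (-1/8) - (-21/64)·((-1/8) - (-1))/((-21/64) - 7) = -11/67.

-11/67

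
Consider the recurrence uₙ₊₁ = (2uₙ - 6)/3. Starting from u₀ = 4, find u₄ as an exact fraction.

u₁ = (2·4 - 6)/3 = 2/3.
u₂ = (2·(2/3) - 6)/3 = -14/9.
u₃ = (2·(-14/9) - 6)/3 = -82/27.
u₄ = (2·(-82/27) - 6)/3 = -326/81.

-326/81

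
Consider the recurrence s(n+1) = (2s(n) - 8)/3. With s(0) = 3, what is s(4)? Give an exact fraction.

s(1) = (2·3 - 8)/3 = -2/3.
s(2) = (2·(-2/3) - 8)/3 = -28/9.
s(3) = (2·(-28/9) - 8)/3 = -128/27.
s(4) = (2·(-128/27) - 8)/3 = -472/81.

-472/81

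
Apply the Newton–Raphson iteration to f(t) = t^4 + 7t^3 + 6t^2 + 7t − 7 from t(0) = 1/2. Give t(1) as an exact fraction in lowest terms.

f'(t) = 4t^3 + 21t^2 + 12t + 7.
f(1/2) = −17/16, f'(1/2) = 75/4, so t(1) = (1/2) − (−17/16)/(75/4) = 167/300.

167/300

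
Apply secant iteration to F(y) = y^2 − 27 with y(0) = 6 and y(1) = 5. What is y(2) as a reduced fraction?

57/11

F(6) = 9, F(5) = −2. y(2) = 5 − (−2)·(5 − 6)/((−2) − 9) = 57/11.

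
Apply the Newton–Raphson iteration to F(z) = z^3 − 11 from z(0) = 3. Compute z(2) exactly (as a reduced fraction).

765763/342225

F'(z) = 3z^2.
F(3) = 16, F'(3) = 27, so z(1) = 3 − 16/27 = 65/27.
F(65/27) = 58112/19683, F'(65/27) = 4225/243, so z(2) = (65/27) − (58112/19683)/(4225/243) = 765763/342225.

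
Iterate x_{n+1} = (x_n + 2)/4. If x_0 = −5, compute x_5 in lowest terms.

x_1 = ((−5) + 2)/4 = −3/4.
x_2 = ((−3/4) + 2)/4 = 5/16.
x_3 = ((5/16) + 2)/4 = 37/64.
x_4 = ((37/64) + 2)/4 = 165/256.
x_5 = ((165/256) + 2)/4 = 677/1024.

677/1024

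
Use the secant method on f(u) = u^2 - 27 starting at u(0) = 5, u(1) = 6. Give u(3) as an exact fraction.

f(5) = -2, f(6) = 9. u(2) = 6 - 9·(6 - 5)/(9 - (-2)) = 57/11.
f(6) = 9, f(57/11) = -18/121. u(3) = (57/11) - (-18/121)·((57/11) - 6)/((-18/121) - 9) = 213/41.

213/41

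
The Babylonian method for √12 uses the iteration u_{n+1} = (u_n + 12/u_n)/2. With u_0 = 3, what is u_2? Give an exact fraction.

u_1 = (3 + 12/3)/2 = 7/2.
u_2 = (7/2 + 12/(7/2))/2 = 97/28.

97/28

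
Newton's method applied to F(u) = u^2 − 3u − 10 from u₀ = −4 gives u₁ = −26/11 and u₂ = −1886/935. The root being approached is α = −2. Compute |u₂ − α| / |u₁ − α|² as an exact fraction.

11/85

u₁ − α = −26/11 − (−2) = −26/11 + 2 = −4/11, so |u₁ − α| = 4/11.
u₂ − α = −1886/935 − (−2) = −1886/935 + 2 = −16/935, so |u₂ − α| = 16/935.
|u₁ − α|² = 16/121.
Ratio = (16/935) / (16/121) = 11/85.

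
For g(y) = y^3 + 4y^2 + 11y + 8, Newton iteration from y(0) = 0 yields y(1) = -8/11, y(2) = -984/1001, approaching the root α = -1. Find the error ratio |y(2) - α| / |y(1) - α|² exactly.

187/819

y(1) - α = -8/11 - (-1) = -8/11 + 1 = 3/11, so |y(1) - α| = 3/11.
y(2) - α = -984/1001 - (-1) = -984/1001 + 1 = 17/1001, so |y(2) - α| = 17/1001.
|y(1) - α|² = 9/121.
Ratio = (17/1001) / (9/121) = 187/819.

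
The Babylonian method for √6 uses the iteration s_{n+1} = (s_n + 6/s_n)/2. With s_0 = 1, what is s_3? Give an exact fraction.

10033/4088

s_1 = (1 + 6/1)/2 = 7/2.
s_2 = (7/2 + 6/(7/2))/2 = 73/28.
s_3 = (73/28 + 6/(73/28))/2 = 10033/4088.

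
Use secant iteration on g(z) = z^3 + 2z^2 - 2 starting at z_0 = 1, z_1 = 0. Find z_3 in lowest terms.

g(1) = 1, g(0) = -2. z_2 = 0 - (-2)·(0 - 1)/((-2) - 1) = 2/3.
g(0) = -2, g(2/3) = -22/27. z_3 = (2/3) - (-22/27)·((2/3) - 0)/((-22/27) - (-2)) = 9/8.

9/8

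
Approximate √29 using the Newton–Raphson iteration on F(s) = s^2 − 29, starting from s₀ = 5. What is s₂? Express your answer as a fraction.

727/135

F'(s) = 2s.
F(5) = −4, F'(5) = 10, so s₁ = 5 − (−4)/10 = 27/5.
F(27/5) = 4/25, F'(27/5) = 54/5, so s₂ = (27/5) − (4/25)/(54/5) = 727/135.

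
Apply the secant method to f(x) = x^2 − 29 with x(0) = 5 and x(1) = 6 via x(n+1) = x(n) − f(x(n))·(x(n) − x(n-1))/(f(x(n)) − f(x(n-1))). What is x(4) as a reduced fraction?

39791/7389

f(5) = −4, f(6) = 7. x(2) = 6 − 7·(6 − 5)/(7 − (−4)) = 59/11.
f(6) = 7, f(59/11) = −28/121. x(3) = (59/11) − (−28/121)·((59/11) − 6)/((−28/121) − 7) = 673/125.
f(59/11) = −28/121, f(673/125) = −196/15625. x(4) = (673/125) − (−196/15625)·((673/125) − (59/11))/((−196/15625) − (−28/121)) = 39791/7389.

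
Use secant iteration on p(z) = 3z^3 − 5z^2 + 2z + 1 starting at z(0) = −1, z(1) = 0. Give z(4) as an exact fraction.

−2680600/10867759

p(−1) = −9, p(0) = 1. z(2) = 0 − 1·(0 − (−1))/(1 − (−9)) = −1/10.
p(0) = 1, p(−1/10) = 747/1000. z(3) = (−1/10) − (747/1000)·((−1/10) − 0)/((747/1000) − 1) = −100/253.
p(−1/10) = 747/1000, p(−100/253) = −12257523/16194277. z(4) = (−100/253) − (−12257523/16194277)·((−100/253) − (−1/10))/((−12257523/16194277) − (747/1000)) = −2680600/10867759.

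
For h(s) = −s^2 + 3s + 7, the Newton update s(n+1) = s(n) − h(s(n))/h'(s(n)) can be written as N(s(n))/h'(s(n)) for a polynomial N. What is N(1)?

−8

h'(s) = −2s + 3.
N(s) = s·h'(s) − h(s) = s·(−2s + 3) − (−s^2 + 3s + 7) = −s^2 − 7.
N(1) = −8.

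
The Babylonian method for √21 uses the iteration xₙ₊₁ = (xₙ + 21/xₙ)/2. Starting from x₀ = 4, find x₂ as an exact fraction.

2713/592

x₁ = (4 + 21/4)/2 = 37/8.
x₂ = (37/8 + 21/(37/8))/2 = 2713/592.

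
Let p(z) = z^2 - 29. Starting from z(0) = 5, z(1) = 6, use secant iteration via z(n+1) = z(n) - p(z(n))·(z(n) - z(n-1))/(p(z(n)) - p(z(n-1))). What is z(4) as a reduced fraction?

p(5) = -4, p(6) = 7. z(2) = 6 - 7·(6 - 5)/(7 - (-4)) = 59/11.
p(6) = 7, p(59/11) = -28/121. z(3) = (59/11) - (-28/121)·((59/11) - 6)/((-28/121) - 7) = 673/125.
p(59/11) = -28/121, p(673/125) = -196/15625. z(4) = (673/125) - (-196/15625)·((673/125) - (59/11))/((-196/15625) - (-28/121)) = 39791/7389.

39791/7389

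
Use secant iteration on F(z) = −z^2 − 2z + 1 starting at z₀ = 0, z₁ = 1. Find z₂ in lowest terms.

F(0) = 1, F(1) = −2. z₂ = 1 − (−2)·(1 − 0)/((−2) − 1) = 1/3.

1/3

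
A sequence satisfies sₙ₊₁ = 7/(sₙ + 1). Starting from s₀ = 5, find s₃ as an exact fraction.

s₁ = 7/(5 + 1) = 7/6.
s₂ = 7/(7/6 + 1) = 42/13.
s₃ = 7/(42/13 + 1) = 91/55.

91/55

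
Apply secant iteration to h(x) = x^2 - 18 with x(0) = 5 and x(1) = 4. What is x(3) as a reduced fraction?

157/37

h(5) = 7, h(4) = -2. x(2) = 4 - (-2)·(4 - 5)/((-2) - 7) = 38/9.
h(4) = -2, h(38/9) = -14/81. x(3) = (38/9) - (-14/81)·((38/9) - 4)/((-14/81) - (-2)) = 157/37.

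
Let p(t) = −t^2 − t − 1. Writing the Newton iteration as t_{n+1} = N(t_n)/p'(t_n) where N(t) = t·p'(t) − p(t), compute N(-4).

−15

p'(t) = −2t − 1.
N(t) = t·p'(t) − p(t) = t·(−2t − 1) − (−t^2 − t − 1) = −t^2 + 1.
N(-4) = −15.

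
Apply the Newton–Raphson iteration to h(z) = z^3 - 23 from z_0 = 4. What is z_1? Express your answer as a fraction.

151/48

h'(z) = 3z^2.
h(4) = 41, h'(4) = 48, so z_1 = 4 - 41/48 = 151/48.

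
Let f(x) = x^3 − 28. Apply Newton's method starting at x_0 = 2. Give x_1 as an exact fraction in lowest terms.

11/3

f'(x) = 3x^2.
f(2) = −20, f'(2) = 12, so x_1 = 2 − (−20)/12 = 11/3.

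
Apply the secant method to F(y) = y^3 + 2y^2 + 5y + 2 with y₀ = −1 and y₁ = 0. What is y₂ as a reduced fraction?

F(−1) = −2, F(0) = 2. y₂ = 0 − 2·(0 − (−1))/(2 − (−2)) = −1/2.

−1/2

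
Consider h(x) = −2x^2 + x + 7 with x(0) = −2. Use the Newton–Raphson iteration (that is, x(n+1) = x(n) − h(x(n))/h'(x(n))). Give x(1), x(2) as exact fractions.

x(1) = −5/3, x(2) = −113/69

h'(x) = −4x + 1.
h(−2) = −3, h'(−2) = 9, so x(1) = (−2) − (−3)/9 = −5/3.
h(−5/3) = −2/9, h'(−5/3) = 23/3, so x(2) = (−5/3) − (−2/9)/(23/3) = −113/69.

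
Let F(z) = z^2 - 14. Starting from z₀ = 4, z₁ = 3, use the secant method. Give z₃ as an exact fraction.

176/47

F(4) = 2, F(3) = -5. z₂ = 3 - (-5)·(3 - 4)/((-5) - 2) = 26/7.
F(3) = -5, F(26/7) = -10/49. z₃ = (26/7) - (-10/49)·((26/7) - 3)/((-10/49) - (-5)) = 176/47.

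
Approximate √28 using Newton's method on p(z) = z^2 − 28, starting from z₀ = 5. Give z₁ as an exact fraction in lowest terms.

53/10

p'(z) = 2z.
p(5) = −3, p'(5) = 10, so z₁ = 5 − (−3)/10 = 53/10.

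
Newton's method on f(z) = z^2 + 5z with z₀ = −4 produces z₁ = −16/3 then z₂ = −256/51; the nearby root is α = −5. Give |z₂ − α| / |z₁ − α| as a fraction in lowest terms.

z₁ − α = −16/3 − (−5) = −16/3 + 5 = −1/3, so |z₁ − α| = 1/3.
z₂ − α = −256/51 − (−5) = −256/51 + 5 = −1/51, so |z₂ − α| = 1/51.
Ratio = (1/51) / (1/3) = 1/17.

1/17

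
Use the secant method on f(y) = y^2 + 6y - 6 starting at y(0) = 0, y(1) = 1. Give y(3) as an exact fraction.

48/55

f(0) = -6, f(1) = 1. y(2) = 1 - 1·(1 - 0)/(1 - (-6)) = 6/7.
f(1) = 1, f(6/7) = -6/49. y(3) = (6/7) - (-6/49)·((6/7) - 1)/((-6/49) - 1) = 48/55.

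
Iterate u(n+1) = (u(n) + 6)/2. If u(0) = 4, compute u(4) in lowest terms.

u(1) = (4 + 6)/2 = 5.
u(2) = (5 + 6)/2 = 11/2.
u(3) = ((11/2) + 6)/2 = 23/4.
u(4) = ((23/4) + 6)/2 = 47/8.

47/8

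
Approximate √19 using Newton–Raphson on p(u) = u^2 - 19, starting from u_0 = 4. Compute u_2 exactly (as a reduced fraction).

p'(u) = 2u.
p(4) = -3, p'(4) = 8, so u_1 = 4 - (-3)/8 = 35/8.
p(35/8) = 9/64, p'(35/8) = 35/4, so u_2 = (35/8) - (9/64)/(35/4) = 2441/560.

2441/560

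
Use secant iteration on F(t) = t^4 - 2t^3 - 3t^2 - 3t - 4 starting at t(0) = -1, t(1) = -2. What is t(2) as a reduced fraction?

F(-1) = -1, F(-2) = 22. t(2) = (-2) - 22·((-2) - (-1))/(22 - (-1)) = -24/23.

-24/23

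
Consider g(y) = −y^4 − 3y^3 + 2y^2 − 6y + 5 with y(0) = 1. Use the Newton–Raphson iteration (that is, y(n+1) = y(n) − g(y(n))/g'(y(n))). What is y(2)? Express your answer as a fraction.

1671/2210

g'(y) = −4y^3 − 9y^2 + 4y − 6.
g(1) = −3, g'(1) = −15, so y(1) = 1 − (−3)/(−15) = 4/5.
g(4/5) = −291/625, g'(4/5) = −1326/125, so y(2) = (4/5) − (−291/625)/(−1326/125) = 1671/2210.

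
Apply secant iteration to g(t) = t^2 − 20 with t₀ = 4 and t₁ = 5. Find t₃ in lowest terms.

76/17

g(4) = −4, g(5) = 5. t₂ = 5 − 5·(5 − 4)/(5 − (−4)) = 40/9.
g(5) = 5, g(40/9) = −20/81. t₃ = (40/9) − (−20/81)·((40/9) − 5)/((−20/81) − 5) = 76/17.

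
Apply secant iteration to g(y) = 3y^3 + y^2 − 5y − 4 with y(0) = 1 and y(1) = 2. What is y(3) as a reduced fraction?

g(1) = −5, g(2) = 14. y(2) = 2 − 14·(2 − 1)/(14 − (−5)) = 24/19.
g(2) = 14, g(24/19) = −18340/6859. y(3) = (24/19) − (−18340/6859)·((24/19) − 2)/((−18340/6859) − 14) = 1612/1167.

1612/1167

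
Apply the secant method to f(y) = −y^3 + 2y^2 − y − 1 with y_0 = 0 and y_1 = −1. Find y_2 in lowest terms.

−1/4

f(0) = −1, f(−1) = 3. y_2 = (−1) − 3·((−1) − 0)/(3 − (−1)) = −1/4.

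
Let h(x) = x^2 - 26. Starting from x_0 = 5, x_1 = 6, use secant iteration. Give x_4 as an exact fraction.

h(5) = -1, h(6) = 10. x_2 = 6 - 10·(6 - 5)/(10 - (-1)) = 56/11.
h(6) = 10, h(56/11) = -10/121. x_3 = (56/11) - (-10/121)·((56/11) - 6)/((-10/121) - 10) = 311/61.
h(56/11) = -10/121, h(311/61) = -25/3721. x_4 = (311/61) - (-25/3721)·((311/61) - (56/11))/((-25/3721) - (-10/121)) = 34862/6837.

34862/6837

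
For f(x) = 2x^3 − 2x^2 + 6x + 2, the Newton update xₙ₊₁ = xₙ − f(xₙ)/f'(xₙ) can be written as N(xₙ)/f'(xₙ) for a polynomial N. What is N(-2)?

−42

f'(x) = 6x^2 − 4x + 6.
N(x) = x·f'(x) − f(x) = x·(6x^2 − 4x + 6) − (2x^3 − 2x^2 + 6x + 2) = 4x^3 − 2x^2 − 2.
N(-2) = −42.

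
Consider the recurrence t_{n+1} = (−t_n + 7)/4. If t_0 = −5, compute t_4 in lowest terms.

t_1 = (−(−5) + 7)/4 = 3.
t_2 = (−3 + 7)/4 = 1.
t_3 = (−1 + 7)/4 = 3/2.
t_4 = (−(3/2) + 7)/4 = 11/8.

11/8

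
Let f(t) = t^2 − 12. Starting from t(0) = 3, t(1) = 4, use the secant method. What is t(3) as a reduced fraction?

f(3) = −3, f(4) = 4. t(2) = 4 − 4·(4 − 3)/(4 − (−3)) = 24/7.
f(4) = 4, f(24/7) = −12/49. t(3) = (24/7) − (−12/49)·((24/7) − 4)/((−12/49) − 4) = 45/13.

45/13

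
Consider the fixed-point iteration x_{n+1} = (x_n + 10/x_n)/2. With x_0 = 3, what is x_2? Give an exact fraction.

x_1 = (3 + 10/3)/2 = 19/6.
x_2 = (19/6 + 10/(19/6))/2 = 721/228.

721/228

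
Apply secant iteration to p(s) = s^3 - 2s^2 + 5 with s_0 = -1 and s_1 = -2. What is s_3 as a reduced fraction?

-2855/2357

p(-1) = 2, p(-2) = -11. s_2 = (-2) - (-11)·((-2) - (-1))/((-11) - 2) = -15/13.
p(-2) = -11, p(-15/13) = 1760/2197. s_3 = (-15/13) - (1760/2197)·((-15/13) - (-2))/((1760/2197) - (-11)) = -2855/2357.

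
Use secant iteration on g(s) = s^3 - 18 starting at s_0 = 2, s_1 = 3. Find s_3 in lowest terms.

g(2) = -10, g(3) = 9. s_2 = 3 - 9·(3 - 2)/(9 - (-10)) = 48/19.
g(3) = 9, g(48/19) = -12870/6859. s_3 = (48/19) - (-12870/6859)·((48/19) - 3)/((-12870/6859) - 9) = 2402/921.

2402/921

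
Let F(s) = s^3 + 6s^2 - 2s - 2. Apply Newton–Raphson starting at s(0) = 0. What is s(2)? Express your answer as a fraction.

-6/11

F'(s) = 3s^2 + 12s - 2.
F(0) = -2, F'(0) = -2, so s(1) = 0 - (-2)/(-2) = -1.
F(-1) = 5, F'(-1) = -11, so s(2) = (-1) - 5/(-11) = -6/11.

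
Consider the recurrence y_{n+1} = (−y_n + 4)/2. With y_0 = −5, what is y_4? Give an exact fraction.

y_1 = (−(−5) + 4)/2 = 9/2.
y_2 = (−(9/2) + 4)/2 = −1/4.
y_3 = (−(−1/4) + 4)/2 = 17/8.
y_4 = (−(17/8) + 4)/2 = 15/16.

15/16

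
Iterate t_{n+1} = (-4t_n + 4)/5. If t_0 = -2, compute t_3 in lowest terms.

212/125

t_1 = (-4·(-2) + 4)/5 = 12/5.
t_2 = (-4·(12/5) + 4)/5 = -28/25.
t_3 = (-4·(-28/25) + 4)/5 = 212/125.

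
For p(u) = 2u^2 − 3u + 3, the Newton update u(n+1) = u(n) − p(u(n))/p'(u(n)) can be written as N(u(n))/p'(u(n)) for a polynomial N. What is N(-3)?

p'(u) = 4u − 3.
N(u) = u·p'(u) − p(u) = u·(4u − 3) − (2u^2 − 3u + 3) = 2u^2 − 3.
N(-3) = 15.

15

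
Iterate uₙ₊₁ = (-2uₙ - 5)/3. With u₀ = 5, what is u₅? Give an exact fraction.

-145/81

u₁ = (-2·5 - 5)/3 = -5.
u₂ = (-2·(-5) - 5)/3 = 5/3.
u₃ = (-2·(5/3) - 5)/3 = -25/9.
u₄ = (-2·(-25/9) - 5)/3 = 5/27.
u₅ = (-2·(5/27) - 5)/3 = -145/81.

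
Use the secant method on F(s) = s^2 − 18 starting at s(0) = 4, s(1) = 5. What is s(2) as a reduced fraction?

F(4) = −2, F(5) = 7. s(2) = 5 − 7·(5 − 4)/(7 − (−2)) = 38/9.

38/9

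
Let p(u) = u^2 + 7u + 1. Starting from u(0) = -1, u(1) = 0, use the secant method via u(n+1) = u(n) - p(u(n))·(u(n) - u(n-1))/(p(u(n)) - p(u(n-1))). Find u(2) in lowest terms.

p(-1) = -5, p(0) = 1. u(2) = 0 - 1·(0 - (-1))/(1 - (-5)) = -1/6.

-1/6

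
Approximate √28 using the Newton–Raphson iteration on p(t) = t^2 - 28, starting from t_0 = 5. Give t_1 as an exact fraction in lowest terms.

p'(t) = 2t.
p(5) = -3, p'(5) = 10, so t_1 = 5 - (-3)/10 = 53/10.

53/10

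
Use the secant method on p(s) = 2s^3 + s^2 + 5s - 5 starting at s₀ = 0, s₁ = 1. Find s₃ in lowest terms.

245/341

p(0) = -5, p(1) = 3. s₂ = 1 - 3·(1 - 0)/(3 - (-5)) = 5/8.
p(1) = 3, p(5/8) = -255/256. s₃ = (5/8) - (-255/256)·((5/8) - 1)/((-255/256) - 3) = 245/341.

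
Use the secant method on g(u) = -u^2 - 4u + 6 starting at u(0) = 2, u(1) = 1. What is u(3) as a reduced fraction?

g(2) = -6, g(1) = 1. u(2) = 1 - 1·(1 - 2)/(1 - (-6)) = 8/7.
g(1) = 1, g(8/7) = 6/49. u(3) = (8/7) - (6/49)·((8/7) - 1)/((6/49) - 1) = 50/43.

50/43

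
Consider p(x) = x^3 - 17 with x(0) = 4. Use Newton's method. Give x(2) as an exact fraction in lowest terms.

3988657/1513800

p'(x) = 3x^2.
p(4) = 47, p'(4) = 48, so x(1) = 4 - 47/48 = 145/48.
p(145/48) = 1168561/110592, p'(145/48) = 21025/768, so x(2) = (145/48) - (1168561/110592)/(21025/768) = 3988657/1513800.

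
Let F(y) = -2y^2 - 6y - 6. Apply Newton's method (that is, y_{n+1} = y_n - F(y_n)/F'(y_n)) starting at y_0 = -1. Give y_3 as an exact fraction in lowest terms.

F'(y) = -4y - 6.
F(-1) = -2, F'(-1) = -2, so y_1 = (-1) - (-2)/(-2) = -2.
F(-2) = -2, F'(-2) = 2, so y_2 = (-2) - (-2)/2 = -1.
F(-1) = -2, F'(-1) = -2, so y_3 = (-1) - (-2)/(-2) = -2.

-2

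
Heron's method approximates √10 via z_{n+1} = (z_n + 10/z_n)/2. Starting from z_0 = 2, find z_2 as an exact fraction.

z_1 = (2 + 10/2)/2 = 7/2.
z_2 = (7/2 + 10/(7/2))/2 = 89/28.

89/28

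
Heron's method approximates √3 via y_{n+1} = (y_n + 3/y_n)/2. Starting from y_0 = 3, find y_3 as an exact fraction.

97/56

y_1 = (3 + 3/3)/2 = 2.
y_2 = (2 + 3/2)/2 = 7/4.
y_3 = (7/4 + 3/(7/4))/2 = 97/56.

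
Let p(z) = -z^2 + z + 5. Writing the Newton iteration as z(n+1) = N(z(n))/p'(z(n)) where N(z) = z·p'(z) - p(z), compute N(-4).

p'(z) = -2z + 1.
N(z) = z·p'(z) - p(z) = z·(-2z + 1) - (-z^2 + z + 5) = -z^2 - 5.
N(-4) = -21.

-21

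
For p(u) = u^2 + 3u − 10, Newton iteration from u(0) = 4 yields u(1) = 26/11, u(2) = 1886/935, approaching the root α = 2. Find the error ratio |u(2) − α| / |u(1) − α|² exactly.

11/85

u(1) − α = 26/11 − 2 = 4/11, so |u(1) − α| = 4/11.
u(2) − α = 1886/935 − 2 = 16/935, so |u(2) − α| = 16/935.
|u(1) − α|² = 16/121.
Ratio = (16/935) / (16/121) = 11/85.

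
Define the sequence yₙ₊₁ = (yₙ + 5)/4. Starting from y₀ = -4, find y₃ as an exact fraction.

y₁ = ((-4) + 5)/4 = 1/4.
y₂ = ((1/4) + 5)/4 = 21/16.
y₃ = ((21/16) + 5)/4 = 101/64.

101/64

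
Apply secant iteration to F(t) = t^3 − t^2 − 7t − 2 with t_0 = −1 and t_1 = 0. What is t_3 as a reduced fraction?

F(−1) = 3, F(0) = −2. t_2 = 0 − (−2)·(0 − (−1))/((−2) − 3) = −2/5.
F(0) = −2, F(−2/5) = 72/125. t_3 = (−2/5) − (72/125)·((−2/5) − 0)/((72/125) − (−2)) = −50/161.

−50/161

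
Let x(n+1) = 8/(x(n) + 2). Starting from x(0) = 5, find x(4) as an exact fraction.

x(1) = 8/(5 + 2) = 8/7.
x(2) = 8/(8/7 + 2) = 28/11.
x(3) = 8/(28/11 + 2) = 44/25.
x(4) = 8/(44/25 + 2) = 100/47.

100/47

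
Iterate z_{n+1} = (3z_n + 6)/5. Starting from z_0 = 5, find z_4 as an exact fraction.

z_1 = (3·5 + 6)/5 = 21/5.
z_2 = (3·(21/5) + 6)/5 = 93/25.
z_3 = (3·(93/25) + 6)/5 = 429/125.
z_4 = (3·(429/125) + 6)/5 = 2037/625.

2037/625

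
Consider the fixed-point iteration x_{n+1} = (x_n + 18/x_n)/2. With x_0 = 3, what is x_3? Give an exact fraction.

x_1 = (3 + 18/3)/2 = 9/2.
x_2 = (9/2 + 18/(9/2))/2 = 17/4.
x_3 = (17/4 + 18/(17/4))/2 = 577/136.

577/136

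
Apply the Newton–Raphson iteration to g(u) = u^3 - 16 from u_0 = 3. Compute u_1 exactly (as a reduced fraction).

70/27

g'(u) = 3u^2.
g(3) = 11, g'(3) = 27, so u_1 = 3 - 11/27 = 70/27.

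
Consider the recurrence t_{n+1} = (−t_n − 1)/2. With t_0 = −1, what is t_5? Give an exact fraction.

−5/16

t_1 = (−(−1) − 1)/2 = 0.
t_2 = (−0 − 1)/2 = −1/2.
t_3 = (−(−1/2) − 1)/2 = −1/4.
t_4 = (−(−1/4) − 1)/2 = −3/8.
t_5 = (−(−3/8) − 1)/2 = −5/16.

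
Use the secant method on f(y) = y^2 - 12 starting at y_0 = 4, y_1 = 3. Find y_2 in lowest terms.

24/7

f(4) = 4, f(3) = -3. y_2 = 3 - (-3)·(3 - 4)/((-3) - 4) = 24/7.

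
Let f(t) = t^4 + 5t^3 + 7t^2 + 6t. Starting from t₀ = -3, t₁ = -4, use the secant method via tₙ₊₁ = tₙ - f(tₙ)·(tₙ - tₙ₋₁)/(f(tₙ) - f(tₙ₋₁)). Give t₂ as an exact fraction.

-36/11

f(-3) = -9, f(-4) = 24. t₂ = (-4) - 24·((-4) - (-3))/(24 - (-9)) = -36/11.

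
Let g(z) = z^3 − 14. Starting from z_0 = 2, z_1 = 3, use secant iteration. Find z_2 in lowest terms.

44/19

g(2) = −6, g(3) = 13. z_2 = 3 − 13·(3 − 2)/(13 − (−6)) = 44/19.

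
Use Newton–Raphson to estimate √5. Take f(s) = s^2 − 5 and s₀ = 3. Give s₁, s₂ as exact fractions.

s₁ = 7/3, s₂ = 47/21

f'(s) = 2s.
f(3) = 4, f'(3) = 6, so s₁ = 3 − 4/6 = 7/3.
f(7/3) = 4/9, f'(7/3) = 14/3, so s₂ = (7/3) − (4/9)/(14/3) = 47/21.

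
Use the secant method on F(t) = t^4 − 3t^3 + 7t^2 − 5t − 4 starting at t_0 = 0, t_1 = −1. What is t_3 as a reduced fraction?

−449/1217

F(0) = −4, F(−1) = 12. t_2 = (−1) − 12·((−1) − 0)/(12 − (−4)) = −1/4.
F(−1) = 12, F(−1/4) = −579/256. t_3 = (−1/4) − (−579/256)·((−1/4) − (−1))/((−579/256) − 12) = −449/1217.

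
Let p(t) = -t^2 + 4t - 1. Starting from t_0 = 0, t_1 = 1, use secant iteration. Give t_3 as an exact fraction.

p(0) = -1, p(1) = 2. t_2 = 1 - 2·(1 - 0)/(2 - (-1)) = 1/3.
p(1) = 2, p(1/3) = 2/9. t_3 = (1/3) - (2/9)·((1/3) - 1)/((2/9) - 2) = 1/4.

1/4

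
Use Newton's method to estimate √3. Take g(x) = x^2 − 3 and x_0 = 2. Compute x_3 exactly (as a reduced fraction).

g'(x) = 2x.
g(2) = 1, g'(2) = 4, so x_1 = 2 − 1/4 = 7/4.
g(7/4) = 1/16, g'(7/4) = 7/2, so x_2 = (7/4) − (1/16)/(7/2) = 97/56.
g(97/56) = 1/3136, g'(97/56) = 97/28, so x_3 = (97/56) − (1/3136)/(97/28) = 18817/10864.

18817/10864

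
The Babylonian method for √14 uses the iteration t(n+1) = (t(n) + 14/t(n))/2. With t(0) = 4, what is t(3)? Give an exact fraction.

403201/107760

t(1) = (4 + 14/4)/2 = 15/4.
t(2) = (15/4 + 14/(15/4))/2 = 449/120.
t(3) = (449/120 + 14/(449/120))/2 = 403201/107760.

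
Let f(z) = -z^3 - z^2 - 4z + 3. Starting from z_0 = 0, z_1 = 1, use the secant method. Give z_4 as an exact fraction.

12149/20093

f(0) = 3, f(1) = -3. z_2 = 1 - (-3)·(1 - 0)/((-3) - 3) = 1/2.
f(1) = -3, f(1/2) = 5/8. z_3 = (1/2) - (5/8)·((1/2) - 1)/((5/8) - (-3)) = 17/29.
f(1/2) = 5/8, f(17/29) = 2685/24389. z_4 = (17/29) - (2685/24389)·((17/29) - (1/2))/((2685/24389) - (5/8)) = 12149/20093.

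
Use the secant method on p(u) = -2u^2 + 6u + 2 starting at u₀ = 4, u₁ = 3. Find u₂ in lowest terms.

p(4) = -6, p(3) = 2. u₂ = 3 - 2·(3 - 4)/(2 - (-6)) = 13/4.

13/4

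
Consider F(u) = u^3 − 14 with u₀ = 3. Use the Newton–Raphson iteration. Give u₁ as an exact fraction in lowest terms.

68/27

F'(u) = 3u^2.
F(3) = 13, F'(3) = 27, so u₁ = 3 − 13/27 = 68/27.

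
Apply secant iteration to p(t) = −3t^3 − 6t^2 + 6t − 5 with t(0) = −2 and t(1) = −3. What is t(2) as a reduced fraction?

p(−2) = −17, p(−3) = 4. t(2) = (−3) − 4·((−3) − (−2))/(4 − (−17)) = −59/21.

−59/21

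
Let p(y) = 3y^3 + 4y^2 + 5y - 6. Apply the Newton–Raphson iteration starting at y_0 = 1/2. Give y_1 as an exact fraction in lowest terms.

p'(y) = 9y^2 + 8y + 5.
p(1/2) = -17/8, p'(1/2) = 45/4, so y_1 = (1/2) - (-17/8)/(45/4) = 31/45.

31/45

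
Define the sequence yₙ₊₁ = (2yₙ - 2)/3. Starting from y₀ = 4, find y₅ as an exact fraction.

-98/81

y₁ = (2·4 - 2)/3 = 2.
y₂ = (2·2 - 2)/3 = 2/3.
y₃ = (2·(2/3) - 2)/3 = -2/9.
y₄ = (2·(-2/9) - 2)/3 = -22/27.
y₅ = (2·(-22/27) - 2)/3 = -98/81.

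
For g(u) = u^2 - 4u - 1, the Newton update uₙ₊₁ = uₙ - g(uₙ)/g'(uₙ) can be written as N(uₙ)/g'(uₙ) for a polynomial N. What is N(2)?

g'(u) = 2u - 4.
N(u) = u·g'(u) - g(u) = u·(2u - 4) - (u^2 - 4u - 1) = u^2 + 1.
N(2) = 5.

5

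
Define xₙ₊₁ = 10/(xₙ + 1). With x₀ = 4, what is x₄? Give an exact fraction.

x₁ = 10/(4 + 1) = 2.
x₂ = 10/(2 + 1) = 10/3.
x₃ = 10/(10/3 + 1) = 30/13.
x₄ = 10/(30/13 + 1) = 130/43.

130/43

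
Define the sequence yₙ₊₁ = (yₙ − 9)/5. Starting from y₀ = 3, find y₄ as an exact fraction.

−1401/625

y₁ = (3 − 9)/5 = −6/5.
y₂ = ((−6/5) − 9)/5 = −51/25.
y₃ = ((−51/25) − 9)/5 = −276/125.
y₄ = ((−276/125) − 9)/5 = −1401/625.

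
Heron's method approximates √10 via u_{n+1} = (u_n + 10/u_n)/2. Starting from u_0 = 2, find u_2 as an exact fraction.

89/28

u_1 = (2 + 10/2)/2 = 7/2.
u_2 = (7/2 + 10/(7/2))/2 = 89/28.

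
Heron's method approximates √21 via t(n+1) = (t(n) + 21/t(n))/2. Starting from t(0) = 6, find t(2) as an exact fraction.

t(1) = (6 + 21/6)/2 = 19/4.
t(2) = (19/4 + 21/(19/4))/2 = 697/152.

697/152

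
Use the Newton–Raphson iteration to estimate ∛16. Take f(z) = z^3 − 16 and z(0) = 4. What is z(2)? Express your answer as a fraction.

70/27

f'(z) = 3z^2.
f(4) = 48, f'(4) = 48, so z(1) = 4 − 48/48 = 3.
f(3) = 11, f'(3) = 27, so z(2) = 3 − 11/27 = 70/27.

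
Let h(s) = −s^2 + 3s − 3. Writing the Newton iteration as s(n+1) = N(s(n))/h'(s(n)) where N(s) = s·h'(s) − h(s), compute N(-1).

h'(s) = −2s + 3.
N(s) = s·h'(s) − h(s) = s·(−2s + 3) − (−s^2 + 3s − 3) = −s^2 + 3.
N(-1) = 2.

2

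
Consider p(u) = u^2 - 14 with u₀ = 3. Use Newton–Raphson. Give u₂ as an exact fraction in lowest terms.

1033/276

p'(u) = 2u.
p(3) = -5, p'(3) = 6, so u₁ = 3 - (-5)/6 = 23/6.
p(23/6) = 25/36, p'(23/6) = 23/3, so u₂ = (23/6) - (25/36)/(23/3) = 1033/276.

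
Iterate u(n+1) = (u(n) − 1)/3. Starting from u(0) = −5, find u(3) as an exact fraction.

−2/3

u(1) = ((−5) − 1)/3 = −2.
u(2) = ((−2) − 1)/3 = −1.
u(3) = ((−1) − 1)/3 = −2/3.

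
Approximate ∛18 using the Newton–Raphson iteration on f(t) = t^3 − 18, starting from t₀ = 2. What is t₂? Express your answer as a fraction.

f'(t) = 3t^2.
f(2) = −10, f'(2) = 12, so t₁ = 2 − (−10)/12 = 17/6.
f(17/6) = 1025/216, f'(17/6) = 289/12, so t₂ = (17/6) − (1025/216)/(289/12) = 6857/2601.

6857/2601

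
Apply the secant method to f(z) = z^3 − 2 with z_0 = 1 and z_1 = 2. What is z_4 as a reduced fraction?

989312/782041

f(1) = −1, f(2) = 6. z_2 = 2 − 6·(2 − 1)/(6 − (−1)) = 8/7.
f(2) = 6, f(8/7) = −174/343. z_3 = (8/7) − (−174/343)·((8/7) − 2)/((−174/343) − 6) = 75/62.
f(8/7) = −174/343, f(75/62) = −54781/238328. z_4 = (75/62) − (−54781/238328)·((75/62) − (8/7))/((−54781/238328) − (−174/343)) = 989312/782041.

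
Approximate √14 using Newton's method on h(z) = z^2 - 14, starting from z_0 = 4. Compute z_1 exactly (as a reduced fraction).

15/4

h'(z) = 2z.
h(4) = 2, h'(4) = 8, so z_1 = 4 - 2/8 = 15/4.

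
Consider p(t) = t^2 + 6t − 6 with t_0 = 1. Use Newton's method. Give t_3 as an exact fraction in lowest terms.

1663585/1905632

p'(t) = 2t + 6.
p(1) = 1, p'(1) = 8, so t_1 = 1 − 1/8 = 7/8.
p(7/8) = 1/64, p'(7/8) = 31/4, so t_2 = (7/8) − (1/64)/(31/4) = 433/496.
p(433/496) = 1/246016, p'(433/496) = 1921/248, so t_3 = (433/496) − (1/246016)/(1921/248) = 1663585/1905632.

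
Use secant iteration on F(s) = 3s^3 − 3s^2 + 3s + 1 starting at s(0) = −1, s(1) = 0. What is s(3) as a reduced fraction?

F(−1) = −8, F(0) = 1. s(2) = 0 − 1·(0 − (−1))/(1 − (−8)) = −1/9.
F(0) = 1, F(−1/9) = 152/243. s(3) = (−1/9) − (152/243)·((−1/9) − 0)/((152/243) − 1) = −27/91.

−27/91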